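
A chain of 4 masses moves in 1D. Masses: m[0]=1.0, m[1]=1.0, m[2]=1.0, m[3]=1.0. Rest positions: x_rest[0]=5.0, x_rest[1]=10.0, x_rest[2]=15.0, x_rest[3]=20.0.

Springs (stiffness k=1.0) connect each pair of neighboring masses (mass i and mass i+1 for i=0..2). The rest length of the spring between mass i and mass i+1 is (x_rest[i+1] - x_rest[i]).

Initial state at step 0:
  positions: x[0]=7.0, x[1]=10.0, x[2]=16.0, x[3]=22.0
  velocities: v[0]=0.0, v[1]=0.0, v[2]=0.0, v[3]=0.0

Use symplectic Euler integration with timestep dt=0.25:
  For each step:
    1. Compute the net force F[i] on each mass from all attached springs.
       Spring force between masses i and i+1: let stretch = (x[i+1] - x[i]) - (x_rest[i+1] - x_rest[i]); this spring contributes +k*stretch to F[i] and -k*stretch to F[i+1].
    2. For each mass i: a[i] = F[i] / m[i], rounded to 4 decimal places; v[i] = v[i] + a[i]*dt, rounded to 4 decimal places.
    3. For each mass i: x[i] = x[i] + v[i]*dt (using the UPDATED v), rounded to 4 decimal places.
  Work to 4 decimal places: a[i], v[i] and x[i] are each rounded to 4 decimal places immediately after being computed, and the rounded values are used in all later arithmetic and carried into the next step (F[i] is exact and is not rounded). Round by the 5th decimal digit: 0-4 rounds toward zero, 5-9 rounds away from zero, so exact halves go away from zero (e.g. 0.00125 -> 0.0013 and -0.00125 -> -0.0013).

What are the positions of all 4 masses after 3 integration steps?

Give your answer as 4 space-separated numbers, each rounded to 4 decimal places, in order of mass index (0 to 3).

Step 0: x=[7.0000 10.0000 16.0000 22.0000] v=[0.0000 0.0000 0.0000 0.0000]
Step 1: x=[6.8750 10.1875 16.0000 21.9375] v=[-0.5000 0.7500 0.0000 -0.2500]
Step 2: x=[6.6445 10.5313 16.0078 21.8164] v=[-0.9219 1.3750 0.0313 -0.4844]
Step 3: x=[6.3445 10.9744 16.0364 21.6448] v=[-1.2002 1.7724 0.1143 -0.6866]

Answer: 6.3445 10.9744 16.0364 21.6448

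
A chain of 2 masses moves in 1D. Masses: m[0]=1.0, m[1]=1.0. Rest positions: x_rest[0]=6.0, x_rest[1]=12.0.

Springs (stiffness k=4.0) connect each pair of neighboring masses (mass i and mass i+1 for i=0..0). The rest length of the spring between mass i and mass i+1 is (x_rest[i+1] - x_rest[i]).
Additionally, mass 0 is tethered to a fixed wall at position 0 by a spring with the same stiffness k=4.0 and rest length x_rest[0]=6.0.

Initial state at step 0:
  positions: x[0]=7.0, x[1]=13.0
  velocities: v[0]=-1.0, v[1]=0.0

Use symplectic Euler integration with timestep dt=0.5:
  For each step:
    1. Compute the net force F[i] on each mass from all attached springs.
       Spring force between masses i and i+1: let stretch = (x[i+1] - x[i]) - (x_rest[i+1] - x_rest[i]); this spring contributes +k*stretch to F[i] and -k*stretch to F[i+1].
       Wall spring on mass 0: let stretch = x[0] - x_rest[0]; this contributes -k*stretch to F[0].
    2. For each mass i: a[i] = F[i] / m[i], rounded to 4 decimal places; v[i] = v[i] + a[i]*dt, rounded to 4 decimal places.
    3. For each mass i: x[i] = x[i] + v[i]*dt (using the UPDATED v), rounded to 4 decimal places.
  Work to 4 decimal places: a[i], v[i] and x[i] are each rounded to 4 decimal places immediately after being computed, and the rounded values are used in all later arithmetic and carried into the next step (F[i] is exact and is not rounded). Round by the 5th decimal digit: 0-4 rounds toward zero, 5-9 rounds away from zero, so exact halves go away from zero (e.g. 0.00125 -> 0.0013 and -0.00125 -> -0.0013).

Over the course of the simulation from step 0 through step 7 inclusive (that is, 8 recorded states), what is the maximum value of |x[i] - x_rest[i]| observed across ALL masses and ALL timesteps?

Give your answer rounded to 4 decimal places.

Answer: 1.5000

Derivation:
Step 0: x=[7.0000 13.0000] v=[-1.0000 0.0000]
Step 1: x=[5.5000 13.0000] v=[-3.0000 0.0000]
Step 2: x=[6.0000 11.5000] v=[1.0000 -3.0000]
Step 3: x=[6.0000 10.5000] v=[0.0000 -2.0000]
Step 4: x=[4.5000 11.0000] v=[-3.0000 1.0000]
Step 5: x=[5.0000 11.0000] v=[1.0000 0.0000]
Step 6: x=[6.5000 11.0000] v=[3.0000 0.0000]
Step 7: x=[6.0000 12.5000] v=[-1.0000 3.0000]
Max displacement = 1.5000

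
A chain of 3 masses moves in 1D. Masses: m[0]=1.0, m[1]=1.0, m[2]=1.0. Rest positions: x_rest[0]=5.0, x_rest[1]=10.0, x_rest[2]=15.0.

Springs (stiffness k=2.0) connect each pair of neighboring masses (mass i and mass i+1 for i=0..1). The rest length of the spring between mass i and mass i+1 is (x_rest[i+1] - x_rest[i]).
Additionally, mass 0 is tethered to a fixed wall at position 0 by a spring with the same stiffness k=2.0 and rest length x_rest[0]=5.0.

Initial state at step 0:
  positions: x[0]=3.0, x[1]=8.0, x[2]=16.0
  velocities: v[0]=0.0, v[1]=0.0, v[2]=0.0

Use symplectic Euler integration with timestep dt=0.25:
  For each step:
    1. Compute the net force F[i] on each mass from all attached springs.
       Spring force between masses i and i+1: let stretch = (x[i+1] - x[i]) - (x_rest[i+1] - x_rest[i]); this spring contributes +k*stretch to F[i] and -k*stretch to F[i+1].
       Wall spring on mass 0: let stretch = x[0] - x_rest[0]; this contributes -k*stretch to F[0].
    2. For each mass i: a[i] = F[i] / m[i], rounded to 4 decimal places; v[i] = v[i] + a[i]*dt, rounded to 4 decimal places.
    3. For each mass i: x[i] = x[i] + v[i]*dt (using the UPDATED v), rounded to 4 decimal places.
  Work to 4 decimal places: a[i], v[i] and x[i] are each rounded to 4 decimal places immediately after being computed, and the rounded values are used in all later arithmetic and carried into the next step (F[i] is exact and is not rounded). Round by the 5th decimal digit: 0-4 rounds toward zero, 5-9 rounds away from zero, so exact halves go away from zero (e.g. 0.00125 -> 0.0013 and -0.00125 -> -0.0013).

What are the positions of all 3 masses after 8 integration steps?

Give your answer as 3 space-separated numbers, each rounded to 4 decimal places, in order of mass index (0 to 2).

Answer: 6.8467 10.2403 13.6411

Derivation:
Step 0: x=[3.0000 8.0000 16.0000] v=[0.0000 0.0000 0.0000]
Step 1: x=[3.2500 8.3750 15.6250] v=[1.0000 1.5000 -1.5000]
Step 2: x=[3.7344 9.0156 14.9688] v=[1.9375 2.5625 -2.6250]
Step 3: x=[4.4121 9.7402 14.1934] v=[2.7109 2.8985 -3.1016]
Step 4: x=[5.2043 10.3555 13.4864] v=[3.1689 2.4611 -2.8282]
Step 5: x=[5.9899 10.7183 13.0130] v=[3.1424 1.4510 -1.8937]
Step 6: x=[6.6178 10.7769 12.8777] v=[2.5117 0.2342 -0.5411]
Step 7: x=[6.9384 10.5782 13.1048] v=[1.2824 -0.7950 0.9085]
Step 8: x=[6.8467 10.2403 13.6411] v=[-0.3669 -1.3516 2.1452]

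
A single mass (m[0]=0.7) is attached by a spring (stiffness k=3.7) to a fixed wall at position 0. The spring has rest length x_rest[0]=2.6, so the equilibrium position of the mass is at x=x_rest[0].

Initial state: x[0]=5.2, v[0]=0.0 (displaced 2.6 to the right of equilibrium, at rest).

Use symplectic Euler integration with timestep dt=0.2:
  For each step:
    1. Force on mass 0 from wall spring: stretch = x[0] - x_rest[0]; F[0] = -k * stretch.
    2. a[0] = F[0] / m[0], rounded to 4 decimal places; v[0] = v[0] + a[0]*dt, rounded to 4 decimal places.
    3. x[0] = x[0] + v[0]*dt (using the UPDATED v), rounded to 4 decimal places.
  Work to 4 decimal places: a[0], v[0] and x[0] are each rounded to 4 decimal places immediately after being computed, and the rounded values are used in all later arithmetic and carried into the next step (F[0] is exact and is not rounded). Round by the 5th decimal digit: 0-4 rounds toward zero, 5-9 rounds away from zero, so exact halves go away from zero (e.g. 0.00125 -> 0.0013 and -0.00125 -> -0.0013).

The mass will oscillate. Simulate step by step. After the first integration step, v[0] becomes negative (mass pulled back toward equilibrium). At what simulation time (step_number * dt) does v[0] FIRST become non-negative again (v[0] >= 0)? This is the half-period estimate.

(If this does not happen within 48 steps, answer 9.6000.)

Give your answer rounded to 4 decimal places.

Step 0: x=[5.2000] v=[0.0000]
Step 1: x=[4.6503] v=[-2.7486]
Step 2: x=[3.6671] v=[-4.9161]
Step 3: x=[2.4583] v=[-6.0442]
Step 4: x=[1.2794] v=[-5.8944]
Step 5: x=[0.3797] v=[-4.4983]
Step 6: x=[-0.0505] v=[-2.1511]
Step 7: x=[0.0797] v=[0.6509]
First v>=0 after going negative at step 7, time=1.4000

Answer: 1.4000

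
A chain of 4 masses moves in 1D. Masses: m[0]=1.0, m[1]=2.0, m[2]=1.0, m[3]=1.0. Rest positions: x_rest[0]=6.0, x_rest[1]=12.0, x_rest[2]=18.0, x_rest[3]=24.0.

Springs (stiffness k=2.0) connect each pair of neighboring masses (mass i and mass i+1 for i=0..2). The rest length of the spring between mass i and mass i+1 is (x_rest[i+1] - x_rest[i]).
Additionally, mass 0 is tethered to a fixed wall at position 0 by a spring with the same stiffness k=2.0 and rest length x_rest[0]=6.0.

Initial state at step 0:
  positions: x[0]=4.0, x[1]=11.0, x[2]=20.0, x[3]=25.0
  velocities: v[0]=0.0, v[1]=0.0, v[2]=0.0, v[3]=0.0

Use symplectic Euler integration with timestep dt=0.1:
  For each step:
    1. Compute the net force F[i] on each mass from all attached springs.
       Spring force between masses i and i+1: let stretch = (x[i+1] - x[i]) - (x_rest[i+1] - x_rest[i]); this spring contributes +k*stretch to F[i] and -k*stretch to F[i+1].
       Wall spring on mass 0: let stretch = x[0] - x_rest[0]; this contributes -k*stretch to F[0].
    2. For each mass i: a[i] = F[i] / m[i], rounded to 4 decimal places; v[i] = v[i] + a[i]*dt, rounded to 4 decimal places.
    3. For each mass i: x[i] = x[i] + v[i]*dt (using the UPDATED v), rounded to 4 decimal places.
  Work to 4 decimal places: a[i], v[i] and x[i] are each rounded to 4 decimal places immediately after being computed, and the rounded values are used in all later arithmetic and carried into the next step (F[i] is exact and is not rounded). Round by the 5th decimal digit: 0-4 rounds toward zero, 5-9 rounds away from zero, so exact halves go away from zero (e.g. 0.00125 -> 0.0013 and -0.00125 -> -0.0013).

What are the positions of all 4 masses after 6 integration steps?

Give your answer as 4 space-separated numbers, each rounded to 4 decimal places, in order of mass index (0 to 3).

Step 0: x=[4.0000 11.0000 20.0000 25.0000] v=[0.0000 0.0000 0.0000 0.0000]
Step 1: x=[4.0600 11.0200 19.9200 25.0200] v=[0.6000 0.2000 -0.8000 0.2000]
Step 2: x=[4.1780 11.0594 19.7640 25.0580] v=[1.1800 0.3940 -1.5600 0.3800]
Step 3: x=[4.3501 11.1170 19.5398 25.1101] v=[1.7207 0.5763 -2.2421 0.5212]
Step 4: x=[4.5705 11.1912 19.2585 25.1708] v=[2.2041 0.7419 -2.8126 0.6071]
Step 5: x=[4.8319 11.2799 18.9341 25.2333] v=[2.6141 0.8866 -3.2436 0.6246]
Step 6: x=[5.1256 11.3806 18.5826 25.2898] v=[2.9373 1.0072 -3.5146 0.5648]

Answer: 5.1256 11.3806 18.5826 25.2898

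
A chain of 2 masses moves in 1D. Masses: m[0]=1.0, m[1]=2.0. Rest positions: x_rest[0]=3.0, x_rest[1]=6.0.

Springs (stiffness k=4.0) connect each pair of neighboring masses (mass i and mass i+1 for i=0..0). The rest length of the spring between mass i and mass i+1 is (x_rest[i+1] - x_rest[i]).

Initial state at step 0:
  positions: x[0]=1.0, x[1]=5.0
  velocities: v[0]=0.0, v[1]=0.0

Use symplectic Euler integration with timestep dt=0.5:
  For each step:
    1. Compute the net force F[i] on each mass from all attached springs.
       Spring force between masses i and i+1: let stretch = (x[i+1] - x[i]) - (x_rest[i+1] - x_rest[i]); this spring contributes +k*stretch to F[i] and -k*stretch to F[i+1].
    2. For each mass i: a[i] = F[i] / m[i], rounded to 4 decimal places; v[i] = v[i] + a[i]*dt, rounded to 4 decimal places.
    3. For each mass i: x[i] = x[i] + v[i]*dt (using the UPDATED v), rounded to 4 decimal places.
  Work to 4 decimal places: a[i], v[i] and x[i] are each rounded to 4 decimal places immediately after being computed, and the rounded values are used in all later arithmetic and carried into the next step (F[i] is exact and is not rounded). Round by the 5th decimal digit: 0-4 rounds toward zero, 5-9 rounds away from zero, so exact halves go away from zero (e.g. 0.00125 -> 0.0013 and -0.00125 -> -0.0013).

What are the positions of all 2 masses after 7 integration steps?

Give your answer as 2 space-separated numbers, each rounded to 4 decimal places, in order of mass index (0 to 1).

Step 0: x=[1.0000 5.0000] v=[0.0000 0.0000]
Step 1: x=[2.0000 4.5000] v=[2.0000 -1.0000]
Step 2: x=[2.5000 4.2500] v=[1.0000 -0.5000]
Step 3: x=[1.7500 4.6250] v=[-1.5000 0.7500]
Step 4: x=[0.8750 5.0625] v=[-1.7500 0.8750]
Step 5: x=[1.1875 4.9063] v=[0.6250 -0.3125]
Step 6: x=[2.2188 4.3907] v=[2.0626 -1.0313]
Step 7: x=[2.4220 4.2891] v=[0.4064 -0.2032]

Answer: 2.4220 4.2891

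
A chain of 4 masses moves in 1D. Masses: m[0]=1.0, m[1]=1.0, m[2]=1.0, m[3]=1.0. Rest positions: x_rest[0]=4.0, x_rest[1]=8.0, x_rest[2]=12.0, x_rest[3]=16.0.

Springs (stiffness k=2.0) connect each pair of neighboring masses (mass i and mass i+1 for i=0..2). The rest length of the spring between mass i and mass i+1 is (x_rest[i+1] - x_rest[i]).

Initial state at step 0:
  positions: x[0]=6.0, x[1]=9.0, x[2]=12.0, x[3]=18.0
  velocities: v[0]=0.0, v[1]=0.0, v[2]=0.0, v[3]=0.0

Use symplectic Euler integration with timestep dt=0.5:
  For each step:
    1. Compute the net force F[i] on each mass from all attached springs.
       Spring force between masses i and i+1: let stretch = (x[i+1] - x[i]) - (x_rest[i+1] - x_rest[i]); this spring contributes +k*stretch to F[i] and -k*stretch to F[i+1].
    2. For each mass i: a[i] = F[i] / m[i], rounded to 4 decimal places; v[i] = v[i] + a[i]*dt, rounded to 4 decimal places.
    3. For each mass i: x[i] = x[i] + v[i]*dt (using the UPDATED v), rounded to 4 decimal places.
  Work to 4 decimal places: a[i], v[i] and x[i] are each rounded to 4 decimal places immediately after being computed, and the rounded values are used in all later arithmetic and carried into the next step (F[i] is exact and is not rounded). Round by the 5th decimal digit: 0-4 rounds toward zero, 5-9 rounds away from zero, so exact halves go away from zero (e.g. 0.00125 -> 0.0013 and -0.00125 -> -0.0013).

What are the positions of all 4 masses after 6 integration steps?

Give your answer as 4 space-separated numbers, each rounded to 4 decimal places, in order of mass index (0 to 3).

Answer: 6.0625 7.8750 13.1250 17.9375

Derivation:
Step 0: x=[6.0000 9.0000 12.0000 18.0000] v=[0.0000 0.0000 0.0000 0.0000]
Step 1: x=[5.5000 9.0000 13.5000 17.0000] v=[-1.0000 0.0000 3.0000 -2.0000]
Step 2: x=[4.7500 9.5000 14.5000 16.2500] v=[-1.5000 1.0000 2.0000 -1.5000]
Step 3: x=[4.3750 10.1250 13.8750 16.6250] v=[-0.7500 1.2500 -1.2500 0.7500]
Step 4: x=[4.8750 9.7500 12.7500 17.6250] v=[1.0000 -0.7500 -2.2500 2.0000]
Step 5: x=[5.8125 8.4375 12.5625 18.1875] v=[1.8750 -2.6250 -0.3750 1.1250]
Step 6: x=[6.0625 7.8750 13.1250 17.9375] v=[0.5000 -1.1250 1.1250 -0.5000]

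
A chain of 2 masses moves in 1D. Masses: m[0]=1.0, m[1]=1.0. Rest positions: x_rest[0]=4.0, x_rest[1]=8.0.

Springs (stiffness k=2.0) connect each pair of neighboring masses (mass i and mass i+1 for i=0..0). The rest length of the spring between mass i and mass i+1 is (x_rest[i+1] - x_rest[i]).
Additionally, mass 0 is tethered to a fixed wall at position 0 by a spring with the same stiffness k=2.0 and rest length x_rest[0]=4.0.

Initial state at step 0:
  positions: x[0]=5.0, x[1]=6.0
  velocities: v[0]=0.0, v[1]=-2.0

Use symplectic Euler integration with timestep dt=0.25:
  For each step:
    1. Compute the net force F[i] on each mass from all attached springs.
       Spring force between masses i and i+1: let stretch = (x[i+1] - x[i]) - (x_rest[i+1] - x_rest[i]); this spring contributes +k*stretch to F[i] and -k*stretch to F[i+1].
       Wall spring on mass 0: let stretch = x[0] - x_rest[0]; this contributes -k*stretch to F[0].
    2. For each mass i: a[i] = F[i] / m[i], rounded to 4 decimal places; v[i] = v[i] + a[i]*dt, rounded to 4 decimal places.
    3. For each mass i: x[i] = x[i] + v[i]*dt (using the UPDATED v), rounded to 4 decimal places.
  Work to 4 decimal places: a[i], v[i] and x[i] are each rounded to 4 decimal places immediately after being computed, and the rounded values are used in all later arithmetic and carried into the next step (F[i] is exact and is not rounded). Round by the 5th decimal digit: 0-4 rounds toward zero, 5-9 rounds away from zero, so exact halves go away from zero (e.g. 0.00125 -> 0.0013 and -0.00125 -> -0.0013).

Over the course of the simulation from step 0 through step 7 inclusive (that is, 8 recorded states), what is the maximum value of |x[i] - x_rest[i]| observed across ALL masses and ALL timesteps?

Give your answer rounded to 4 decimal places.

Step 0: x=[5.0000 6.0000] v=[0.0000 -2.0000]
Step 1: x=[4.5000 5.8750] v=[-2.0000 -0.5000]
Step 2: x=[3.6094 6.0781] v=[-3.5625 0.8125]
Step 3: x=[2.5762 6.4727] v=[-4.1329 1.5782]
Step 4: x=[1.7080 6.8802] v=[-3.4728 1.6300]
Step 5: x=[1.2728 7.1412] v=[-1.7407 1.0439]
Step 6: x=[1.4121 7.1686] v=[0.5571 0.1097]
Step 7: x=[2.0944 6.9765] v=[2.7293 -0.7686]
Max displacement = 2.7272

Answer: 2.7272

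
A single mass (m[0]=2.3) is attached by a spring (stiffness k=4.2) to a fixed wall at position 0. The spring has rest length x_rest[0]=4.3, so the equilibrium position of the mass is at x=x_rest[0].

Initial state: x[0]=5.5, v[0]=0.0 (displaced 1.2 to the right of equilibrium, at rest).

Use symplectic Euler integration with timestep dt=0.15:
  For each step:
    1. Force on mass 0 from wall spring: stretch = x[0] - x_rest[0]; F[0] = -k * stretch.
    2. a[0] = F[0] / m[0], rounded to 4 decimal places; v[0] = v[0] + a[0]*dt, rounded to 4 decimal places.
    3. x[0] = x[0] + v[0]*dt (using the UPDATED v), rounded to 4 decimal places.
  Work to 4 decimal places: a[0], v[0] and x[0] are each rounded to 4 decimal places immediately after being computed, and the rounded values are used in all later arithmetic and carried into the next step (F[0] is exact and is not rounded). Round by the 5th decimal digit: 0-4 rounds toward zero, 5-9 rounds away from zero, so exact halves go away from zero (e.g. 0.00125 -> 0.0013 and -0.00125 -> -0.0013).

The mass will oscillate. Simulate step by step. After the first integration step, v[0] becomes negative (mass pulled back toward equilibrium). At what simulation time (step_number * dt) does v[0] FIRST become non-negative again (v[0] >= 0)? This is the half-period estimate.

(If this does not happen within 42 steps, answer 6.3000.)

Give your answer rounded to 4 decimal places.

Step 0: x=[5.5000] v=[0.0000]
Step 1: x=[5.4507] v=[-0.3287]
Step 2: x=[5.3541] v=[-0.6439]
Step 3: x=[5.2142] v=[-0.9326]
Step 4: x=[5.0368] v=[-1.1830]
Step 5: x=[4.8291] v=[-1.3848]
Step 6: x=[4.5996] v=[-1.5297]
Step 7: x=[4.3578] v=[-1.6118]
Step 8: x=[4.1137] v=[-1.6276]
Step 9: x=[3.8772] v=[-1.5766]
Step 10: x=[3.6581] v=[-1.4608]
Step 11: x=[3.4654] v=[-1.2850]
Step 12: x=[3.3069] v=[-1.0564]
Step 13: x=[3.1892] v=[-0.7844]
Step 14: x=[3.1172] v=[-0.4801]
Step 15: x=[3.0938] v=[-0.1561]
Step 16: x=[3.1199] v=[0.1743]
First v>=0 after going negative at step 16, time=2.4000

Answer: 2.4000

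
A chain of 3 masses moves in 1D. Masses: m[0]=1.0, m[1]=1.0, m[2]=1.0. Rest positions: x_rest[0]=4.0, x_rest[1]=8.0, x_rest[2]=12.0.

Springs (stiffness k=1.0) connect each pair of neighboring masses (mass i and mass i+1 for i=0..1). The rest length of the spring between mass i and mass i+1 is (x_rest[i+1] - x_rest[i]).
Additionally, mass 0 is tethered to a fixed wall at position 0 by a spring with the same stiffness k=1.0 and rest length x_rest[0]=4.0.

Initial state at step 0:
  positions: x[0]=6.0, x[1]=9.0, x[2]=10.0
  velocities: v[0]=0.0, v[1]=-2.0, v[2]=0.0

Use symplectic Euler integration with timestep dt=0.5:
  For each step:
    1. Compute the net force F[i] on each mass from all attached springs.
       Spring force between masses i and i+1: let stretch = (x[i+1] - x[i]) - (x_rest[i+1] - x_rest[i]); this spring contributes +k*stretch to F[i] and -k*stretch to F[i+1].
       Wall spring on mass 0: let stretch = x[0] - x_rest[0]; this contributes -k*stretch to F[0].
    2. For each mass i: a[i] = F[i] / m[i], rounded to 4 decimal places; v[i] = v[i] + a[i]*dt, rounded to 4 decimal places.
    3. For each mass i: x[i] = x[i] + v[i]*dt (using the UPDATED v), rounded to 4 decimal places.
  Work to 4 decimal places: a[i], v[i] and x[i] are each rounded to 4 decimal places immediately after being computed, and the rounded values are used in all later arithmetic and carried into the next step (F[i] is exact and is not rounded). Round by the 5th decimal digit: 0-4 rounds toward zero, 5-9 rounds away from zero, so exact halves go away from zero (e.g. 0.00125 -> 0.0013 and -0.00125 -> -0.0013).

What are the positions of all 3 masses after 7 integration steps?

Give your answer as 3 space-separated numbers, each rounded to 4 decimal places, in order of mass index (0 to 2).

Step 0: x=[6.0000 9.0000 10.0000] v=[0.0000 -2.0000 0.0000]
Step 1: x=[5.2500 7.5000 10.7500] v=[-1.5000 -3.0000 1.5000]
Step 2: x=[3.7500 6.2500 11.6875] v=[-3.0000 -2.5000 1.8750]
Step 3: x=[1.9375 5.7344 12.2657] v=[-3.6250 -1.0313 1.1563]
Step 4: x=[0.5899 5.9024 12.2110] v=[-2.6953 0.3359 -0.1094]
Step 5: x=[0.4229 6.3194 11.5792] v=[-0.3340 0.8340 -1.2637]
Step 6: x=[1.6243 6.5773 10.6324] v=[2.4028 0.5157 -1.8936]
Step 7: x=[3.6579 6.6107 9.6718] v=[4.0672 0.0668 -1.9212]

Answer: 3.6579 6.6107 9.6718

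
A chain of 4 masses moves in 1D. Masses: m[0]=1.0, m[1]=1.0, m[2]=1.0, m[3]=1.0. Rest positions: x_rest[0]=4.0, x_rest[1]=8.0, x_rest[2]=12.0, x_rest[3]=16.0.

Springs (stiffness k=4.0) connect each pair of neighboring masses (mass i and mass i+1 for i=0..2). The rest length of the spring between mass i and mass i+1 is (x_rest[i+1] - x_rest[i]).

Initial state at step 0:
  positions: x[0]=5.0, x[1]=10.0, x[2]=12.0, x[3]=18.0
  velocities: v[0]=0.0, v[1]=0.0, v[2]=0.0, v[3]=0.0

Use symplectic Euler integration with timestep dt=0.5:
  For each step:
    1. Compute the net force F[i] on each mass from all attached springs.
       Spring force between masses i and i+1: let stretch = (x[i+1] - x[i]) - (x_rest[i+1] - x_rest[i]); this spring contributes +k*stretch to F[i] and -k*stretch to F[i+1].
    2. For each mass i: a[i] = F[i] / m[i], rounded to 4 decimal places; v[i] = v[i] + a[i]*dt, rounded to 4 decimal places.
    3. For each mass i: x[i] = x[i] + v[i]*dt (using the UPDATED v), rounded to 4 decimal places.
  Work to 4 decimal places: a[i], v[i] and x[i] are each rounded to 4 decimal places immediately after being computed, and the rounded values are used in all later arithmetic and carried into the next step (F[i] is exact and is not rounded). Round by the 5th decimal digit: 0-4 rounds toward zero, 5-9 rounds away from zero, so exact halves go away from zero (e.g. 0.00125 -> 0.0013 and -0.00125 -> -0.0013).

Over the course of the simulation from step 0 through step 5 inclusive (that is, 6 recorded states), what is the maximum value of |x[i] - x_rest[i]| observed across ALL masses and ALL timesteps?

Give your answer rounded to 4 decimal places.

Answer: 4.0000

Derivation:
Step 0: x=[5.0000 10.0000 12.0000 18.0000] v=[0.0000 0.0000 0.0000 0.0000]
Step 1: x=[6.0000 7.0000 16.0000 16.0000] v=[2.0000 -6.0000 8.0000 -4.0000]
Step 2: x=[4.0000 12.0000 11.0000 18.0000] v=[-4.0000 10.0000 -10.0000 4.0000]
Step 3: x=[6.0000 8.0000 14.0000 17.0000] v=[4.0000 -8.0000 6.0000 -2.0000]
Step 4: x=[6.0000 8.0000 14.0000 17.0000] v=[0.0000 0.0000 0.0000 0.0000]
Step 5: x=[4.0000 12.0000 11.0000 18.0000] v=[-4.0000 8.0000 -6.0000 2.0000]
Max displacement = 4.0000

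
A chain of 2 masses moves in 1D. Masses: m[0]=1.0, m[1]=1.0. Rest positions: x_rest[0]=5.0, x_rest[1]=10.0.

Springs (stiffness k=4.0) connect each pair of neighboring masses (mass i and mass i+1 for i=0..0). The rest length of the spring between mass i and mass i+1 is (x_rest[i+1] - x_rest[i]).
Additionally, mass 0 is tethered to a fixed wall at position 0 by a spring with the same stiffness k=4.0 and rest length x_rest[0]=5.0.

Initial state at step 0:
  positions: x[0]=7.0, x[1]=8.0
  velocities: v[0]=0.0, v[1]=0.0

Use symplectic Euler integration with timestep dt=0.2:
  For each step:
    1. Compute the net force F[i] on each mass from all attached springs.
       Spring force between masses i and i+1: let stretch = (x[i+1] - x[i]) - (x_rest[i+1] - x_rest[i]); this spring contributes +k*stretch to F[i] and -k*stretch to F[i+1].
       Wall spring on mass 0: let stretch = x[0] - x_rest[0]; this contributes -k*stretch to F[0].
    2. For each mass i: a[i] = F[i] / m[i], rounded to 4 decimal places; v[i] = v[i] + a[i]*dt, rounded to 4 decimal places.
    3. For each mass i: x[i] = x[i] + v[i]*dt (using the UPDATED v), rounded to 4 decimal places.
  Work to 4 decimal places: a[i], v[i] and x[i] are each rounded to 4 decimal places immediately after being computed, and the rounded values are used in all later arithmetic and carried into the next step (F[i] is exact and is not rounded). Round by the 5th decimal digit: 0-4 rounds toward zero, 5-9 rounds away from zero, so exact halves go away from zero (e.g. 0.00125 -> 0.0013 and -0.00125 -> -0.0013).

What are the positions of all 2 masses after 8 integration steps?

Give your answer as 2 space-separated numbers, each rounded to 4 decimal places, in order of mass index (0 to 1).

Step 0: x=[7.0000 8.0000] v=[0.0000 0.0000]
Step 1: x=[6.0400 8.6400] v=[-4.8000 3.2000]
Step 2: x=[4.5296 9.6640] v=[-7.5520 5.1200]
Step 3: x=[3.1160 10.6665] v=[-7.0682 5.0125]
Step 4: x=[2.4119 11.2609] v=[-3.5206 2.9721]
Step 5: x=[2.7377 11.2395] v=[1.6291 -0.1071]
Step 6: x=[3.9858 10.6578] v=[6.2404 -2.9085]
Step 7: x=[5.6637 9.8086] v=[8.3894 -4.2461]
Step 8: x=[7.0986 9.0962] v=[7.1744 -3.5620]

Answer: 7.0986 9.0962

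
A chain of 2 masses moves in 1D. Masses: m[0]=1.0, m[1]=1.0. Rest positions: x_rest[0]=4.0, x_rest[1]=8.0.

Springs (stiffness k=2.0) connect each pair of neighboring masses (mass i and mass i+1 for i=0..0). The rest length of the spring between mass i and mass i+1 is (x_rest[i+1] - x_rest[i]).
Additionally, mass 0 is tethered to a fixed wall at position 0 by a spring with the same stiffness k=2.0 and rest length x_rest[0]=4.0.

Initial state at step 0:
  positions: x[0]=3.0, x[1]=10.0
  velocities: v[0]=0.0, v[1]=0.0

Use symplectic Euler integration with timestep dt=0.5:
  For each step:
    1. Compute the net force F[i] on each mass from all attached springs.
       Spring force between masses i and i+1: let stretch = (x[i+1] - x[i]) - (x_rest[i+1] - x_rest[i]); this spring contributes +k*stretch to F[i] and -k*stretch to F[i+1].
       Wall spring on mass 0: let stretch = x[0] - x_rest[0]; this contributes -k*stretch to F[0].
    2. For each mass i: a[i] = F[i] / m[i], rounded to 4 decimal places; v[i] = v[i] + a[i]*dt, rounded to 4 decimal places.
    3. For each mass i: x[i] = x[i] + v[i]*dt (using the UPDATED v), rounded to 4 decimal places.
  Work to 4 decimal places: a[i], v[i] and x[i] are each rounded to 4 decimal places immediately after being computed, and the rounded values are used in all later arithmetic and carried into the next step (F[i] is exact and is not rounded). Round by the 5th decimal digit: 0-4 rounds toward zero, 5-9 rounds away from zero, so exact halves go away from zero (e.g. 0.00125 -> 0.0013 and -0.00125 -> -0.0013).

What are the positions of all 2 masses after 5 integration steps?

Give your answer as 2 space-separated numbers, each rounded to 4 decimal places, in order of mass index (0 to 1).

Step 0: x=[3.0000 10.0000] v=[0.0000 0.0000]
Step 1: x=[5.0000 8.5000] v=[4.0000 -3.0000]
Step 2: x=[6.2500 7.2500] v=[2.5000 -2.5000]
Step 3: x=[4.8750 7.5000] v=[-2.7500 0.5000]
Step 4: x=[2.3750 8.4375] v=[-5.0000 1.8750]
Step 5: x=[1.7188 8.3438] v=[-1.3125 -0.1875]

Answer: 1.7188 8.3438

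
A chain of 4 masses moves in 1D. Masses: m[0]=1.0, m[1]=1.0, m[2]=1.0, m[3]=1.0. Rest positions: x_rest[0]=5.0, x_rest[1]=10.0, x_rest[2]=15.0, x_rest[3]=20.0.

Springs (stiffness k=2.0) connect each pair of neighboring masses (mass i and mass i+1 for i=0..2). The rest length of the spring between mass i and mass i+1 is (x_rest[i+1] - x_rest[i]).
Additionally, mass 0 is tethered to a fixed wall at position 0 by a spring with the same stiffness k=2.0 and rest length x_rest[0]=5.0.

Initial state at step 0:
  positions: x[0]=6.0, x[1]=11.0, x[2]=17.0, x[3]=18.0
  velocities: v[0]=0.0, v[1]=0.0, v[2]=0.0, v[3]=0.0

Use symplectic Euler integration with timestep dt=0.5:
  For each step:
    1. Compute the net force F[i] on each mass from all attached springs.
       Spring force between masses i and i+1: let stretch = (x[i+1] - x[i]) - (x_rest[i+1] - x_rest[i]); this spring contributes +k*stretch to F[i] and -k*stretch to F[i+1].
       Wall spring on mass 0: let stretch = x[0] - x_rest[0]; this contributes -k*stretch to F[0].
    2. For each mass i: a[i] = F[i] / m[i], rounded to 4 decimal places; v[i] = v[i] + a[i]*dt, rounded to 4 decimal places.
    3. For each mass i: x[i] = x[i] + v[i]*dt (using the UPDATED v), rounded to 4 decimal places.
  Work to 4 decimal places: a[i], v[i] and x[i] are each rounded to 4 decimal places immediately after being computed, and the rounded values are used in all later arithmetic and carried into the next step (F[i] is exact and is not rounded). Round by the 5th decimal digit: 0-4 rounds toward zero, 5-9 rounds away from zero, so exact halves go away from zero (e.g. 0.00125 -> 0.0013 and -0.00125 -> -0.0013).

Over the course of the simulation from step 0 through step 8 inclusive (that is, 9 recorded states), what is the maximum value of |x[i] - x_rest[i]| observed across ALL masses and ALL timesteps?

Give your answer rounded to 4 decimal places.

Answer: 3.3086

Derivation:
Step 0: x=[6.0000 11.0000 17.0000 18.0000] v=[0.0000 0.0000 0.0000 0.0000]
Step 1: x=[5.5000 11.5000 14.5000 20.0000] v=[-1.0000 1.0000 -5.0000 4.0000]
Step 2: x=[5.2500 10.5000 13.2500 21.7500] v=[-0.5000 -2.0000 -2.5000 3.5000]
Step 3: x=[5.0000 8.2500 14.8750 21.7500] v=[-0.5000 -4.5000 3.2500 0.0000]
Step 4: x=[3.8750 7.6875 16.6250 20.8125] v=[-2.2500 -1.1250 3.5000 -1.8750]
Step 5: x=[2.7188 9.6875 16.0000 20.2813] v=[-2.3125 4.0000 -1.2500 -1.0625]
Step 6: x=[3.6875 11.3594 14.3594 20.1094] v=[1.9374 3.3438 -3.2812 -0.3438]
Step 7: x=[6.6484 10.6954 14.0938 19.5625] v=[5.9218 -1.3281 -0.5312 -1.0938]
Step 8: x=[8.3086 9.7071 14.8634 18.7813] v=[3.3204 -1.9767 1.5391 -1.5625]
Max displacement = 3.3086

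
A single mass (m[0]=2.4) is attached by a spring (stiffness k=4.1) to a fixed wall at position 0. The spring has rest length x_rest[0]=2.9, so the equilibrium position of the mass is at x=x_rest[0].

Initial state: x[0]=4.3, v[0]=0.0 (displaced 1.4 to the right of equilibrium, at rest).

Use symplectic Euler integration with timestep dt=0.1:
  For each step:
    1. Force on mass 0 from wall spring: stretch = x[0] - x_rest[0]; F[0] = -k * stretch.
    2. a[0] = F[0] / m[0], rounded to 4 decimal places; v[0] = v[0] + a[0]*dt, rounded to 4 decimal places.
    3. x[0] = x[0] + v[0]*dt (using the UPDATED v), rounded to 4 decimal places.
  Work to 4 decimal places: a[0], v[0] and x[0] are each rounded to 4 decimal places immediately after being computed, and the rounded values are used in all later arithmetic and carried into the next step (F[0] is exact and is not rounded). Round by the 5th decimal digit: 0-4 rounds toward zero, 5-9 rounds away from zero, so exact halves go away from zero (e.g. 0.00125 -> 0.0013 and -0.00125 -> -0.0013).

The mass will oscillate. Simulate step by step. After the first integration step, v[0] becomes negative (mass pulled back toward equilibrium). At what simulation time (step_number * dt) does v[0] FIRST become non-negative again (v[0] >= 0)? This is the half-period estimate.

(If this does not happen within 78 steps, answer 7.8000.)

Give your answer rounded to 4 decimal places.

Step 0: x=[4.3000] v=[0.0000]
Step 1: x=[4.2761] v=[-0.2392]
Step 2: x=[4.2287] v=[-0.4743]
Step 3: x=[4.1586] v=[-0.7013]
Step 4: x=[4.0670] v=[-0.9163]
Step 5: x=[3.9554] v=[-1.1157]
Step 6: x=[3.8258] v=[-1.2960]
Step 7: x=[3.6804] v=[-1.4542]
Step 8: x=[3.5217] v=[-1.5875]
Step 9: x=[3.3523] v=[-1.6937]
Step 10: x=[3.1752] v=[-1.7710]
Step 11: x=[2.9934] v=[-1.8180]
Step 12: x=[2.8100] v=[-1.8340]
Step 13: x=[2.6281] v=[-1.8186]
Step 14: x=[2.4509] v=[-1.7722]
Step 15: x=[2.2814] v=[-1.6955]
Step 16: x=[2.1224] v=[-1.5898]
Step 17: x=[1.9767] v=[-1.4570]
Step 18: x=[1.8468] v=[-1.2993]
Step 19: x=[1.7349] v=[-1.1194]
Step 20: x=[1.6429] v=[-0.9204]
Step 21: x=[1.5723] v=[-0.7057]
Step 22: x=[1.5244] v=[-0.4789]
Step 23: x=[1.5000] v=[-0.2439]
Step 24: x=[1.4995] v=[-0.0047]
Step 25: x=[1.5230] v=[0.2346]
First v>=0 after going negative at step 25, time=2.5000

Answer: 2.5000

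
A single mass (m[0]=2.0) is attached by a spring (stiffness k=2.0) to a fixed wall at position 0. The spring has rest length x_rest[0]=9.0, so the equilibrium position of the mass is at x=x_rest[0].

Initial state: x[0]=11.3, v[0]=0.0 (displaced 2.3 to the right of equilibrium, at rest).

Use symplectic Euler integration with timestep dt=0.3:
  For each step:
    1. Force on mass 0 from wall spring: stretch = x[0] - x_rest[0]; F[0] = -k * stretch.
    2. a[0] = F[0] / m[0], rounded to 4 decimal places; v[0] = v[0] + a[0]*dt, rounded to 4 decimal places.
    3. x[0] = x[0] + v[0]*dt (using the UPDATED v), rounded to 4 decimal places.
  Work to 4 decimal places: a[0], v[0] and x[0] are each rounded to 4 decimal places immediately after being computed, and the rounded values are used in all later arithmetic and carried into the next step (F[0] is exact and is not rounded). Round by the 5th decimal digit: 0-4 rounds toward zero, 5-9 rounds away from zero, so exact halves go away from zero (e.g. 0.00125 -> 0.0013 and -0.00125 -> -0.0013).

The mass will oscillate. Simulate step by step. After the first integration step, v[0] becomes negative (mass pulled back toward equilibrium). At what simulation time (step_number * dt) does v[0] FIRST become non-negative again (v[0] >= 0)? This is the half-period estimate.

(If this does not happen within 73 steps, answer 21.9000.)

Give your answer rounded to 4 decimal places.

Step 0: x=[11.3000] v=[0.0000]
Step 1: x=[11.0930] v=[-0.6900]
Step 2: x=[10.6976] v=[-1.3179]
Step 3: x=[10.1494] v=[-1.8272]
Step 4: x=[9.4978] v=[-2.1720]
Step 5: x=[8.8014] v=[-2.3213]
Step 6: x=[8.1229] v=[-2.2617]
Step 7: x=[7.5233] v=[-1.9986]
Step 8: x=[7.0566] v=[-1.5556]
Step 9: x=[6.7648] v=[-0.9726]
Step 10: x=[6.6742] v=[-0.3020]
Step 11: x=[6.7929] v=[0.3957]
First v>=0 after going negative at step 11, time=3.3000

Answer: 3.3000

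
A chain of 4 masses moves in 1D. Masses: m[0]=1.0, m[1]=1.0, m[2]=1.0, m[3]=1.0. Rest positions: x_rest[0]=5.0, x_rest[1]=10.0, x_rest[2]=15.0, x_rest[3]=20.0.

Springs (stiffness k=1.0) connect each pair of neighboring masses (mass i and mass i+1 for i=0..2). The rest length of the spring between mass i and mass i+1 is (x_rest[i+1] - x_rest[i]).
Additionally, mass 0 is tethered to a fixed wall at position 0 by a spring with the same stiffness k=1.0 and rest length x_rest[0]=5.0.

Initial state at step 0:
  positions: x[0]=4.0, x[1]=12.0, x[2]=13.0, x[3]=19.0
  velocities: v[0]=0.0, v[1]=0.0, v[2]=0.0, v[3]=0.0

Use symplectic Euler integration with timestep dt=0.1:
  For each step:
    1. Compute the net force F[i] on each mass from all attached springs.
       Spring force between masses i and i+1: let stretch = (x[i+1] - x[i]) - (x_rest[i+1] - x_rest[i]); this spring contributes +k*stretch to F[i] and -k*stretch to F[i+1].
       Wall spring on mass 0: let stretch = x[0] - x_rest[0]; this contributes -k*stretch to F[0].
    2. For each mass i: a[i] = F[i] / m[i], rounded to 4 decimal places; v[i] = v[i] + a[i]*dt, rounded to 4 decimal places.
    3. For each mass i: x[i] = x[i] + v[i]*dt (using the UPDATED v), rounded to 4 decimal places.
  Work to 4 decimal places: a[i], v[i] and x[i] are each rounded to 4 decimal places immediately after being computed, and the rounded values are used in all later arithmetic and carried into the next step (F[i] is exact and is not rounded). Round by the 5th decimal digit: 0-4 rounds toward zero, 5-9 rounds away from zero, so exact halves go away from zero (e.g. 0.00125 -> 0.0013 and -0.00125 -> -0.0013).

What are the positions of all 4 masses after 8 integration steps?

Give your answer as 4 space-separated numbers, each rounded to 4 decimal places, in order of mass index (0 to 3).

Answer: 5.1487 9.9279 14.4510 18.7554

Derivation:
Step 0: x=[4.0000 12.0000 13.0000 19.0000] v=[0.0000 0.0000 0.0000 0.0000]
Step 1: x=[4.0400 11.9300 13.0500 18.9900] v=[0.4000 -0.7000 0.5000 -0.1000]
Step 2: x=[4.1185 11.7923 13.1482 18.9706] v=[0.7850 -1.3770 0.9820 -0.1940]
Step 3: x=[4.2326 11.5914 13.2911 18.9430] v=[1.1405 -2.0088 1.4287 -0.2762]
Step 4: x=[4.3779 11.3339 13.4735 18.9089] v=[1.4531 -2.5747 1.8239 -0.3414]
Step 5: x=[4.5490 11.0283 13.6889 18.8704] v=[1.7109 -3.0563 2.1535 -0.3849]
Step 6: x=[4.7394 10.6845 13.9295 18.8301] v=[1.9039 -3.4382 2.4056 -0.4031]
Step 7: x=[4.9419 10.3137 14.1866 18.7908] v=[2.0245 -3.7082 2.5712 -0.3932]
Step 8: x=[5.1487 9.9279 14.4510 18.7554] v=[2.0675 -3.8581 2.6443 -0.3536]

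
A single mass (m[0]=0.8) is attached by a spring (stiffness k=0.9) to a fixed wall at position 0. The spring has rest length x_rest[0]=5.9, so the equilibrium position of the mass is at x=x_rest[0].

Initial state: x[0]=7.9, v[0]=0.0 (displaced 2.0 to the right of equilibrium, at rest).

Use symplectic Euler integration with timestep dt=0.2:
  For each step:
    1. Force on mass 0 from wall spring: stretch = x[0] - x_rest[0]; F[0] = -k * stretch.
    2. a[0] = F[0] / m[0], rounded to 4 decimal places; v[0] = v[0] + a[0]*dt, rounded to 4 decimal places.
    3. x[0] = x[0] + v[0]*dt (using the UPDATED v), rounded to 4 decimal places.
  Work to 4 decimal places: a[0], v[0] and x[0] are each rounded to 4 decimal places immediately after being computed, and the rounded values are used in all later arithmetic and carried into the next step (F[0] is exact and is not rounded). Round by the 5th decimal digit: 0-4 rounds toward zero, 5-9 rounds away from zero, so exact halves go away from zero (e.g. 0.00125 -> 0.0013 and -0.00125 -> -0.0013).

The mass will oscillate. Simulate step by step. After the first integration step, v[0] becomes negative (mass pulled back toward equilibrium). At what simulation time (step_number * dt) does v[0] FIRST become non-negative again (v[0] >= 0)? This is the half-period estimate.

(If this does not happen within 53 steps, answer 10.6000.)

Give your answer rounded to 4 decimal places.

Answer: 3.0000

Derivation:
Step 0: x=[7.9000] v=[0.0000]
Step 1: x=[7.8100] v=[-0.4500]
Step 2: x=[7.6340] v=[-0.8798]
Step 3: x=[7.3800] v=[-1.2700]
Step 4: x=[7.0594] v=[-1.6030]
Step 5: x=[6.6866] v=[-1.8639]
Step 6: x=[6.2784] v=[-2.0409]
Step 7: x=[5.8532] v=[-2.1260]
Step 8: x=[5.4301] v=[-2.1155]
Step 9: x=[5.0281] v=[-2.0098]
Step 10: x=[4.6654] v=[-1.8136]
Step 11: x=[4.3582] v=[-1.5358]
Step 12: x=[4.1204] v=[-1.1889]
Step 13: x=[3.9627] v=[-0.7885]
Step 14: x=[3.8922] v=[-0.3526]
Step 15: x=[3.9120] v=[0.0992]
First v>=0 after going negative at step 15, time=3.0000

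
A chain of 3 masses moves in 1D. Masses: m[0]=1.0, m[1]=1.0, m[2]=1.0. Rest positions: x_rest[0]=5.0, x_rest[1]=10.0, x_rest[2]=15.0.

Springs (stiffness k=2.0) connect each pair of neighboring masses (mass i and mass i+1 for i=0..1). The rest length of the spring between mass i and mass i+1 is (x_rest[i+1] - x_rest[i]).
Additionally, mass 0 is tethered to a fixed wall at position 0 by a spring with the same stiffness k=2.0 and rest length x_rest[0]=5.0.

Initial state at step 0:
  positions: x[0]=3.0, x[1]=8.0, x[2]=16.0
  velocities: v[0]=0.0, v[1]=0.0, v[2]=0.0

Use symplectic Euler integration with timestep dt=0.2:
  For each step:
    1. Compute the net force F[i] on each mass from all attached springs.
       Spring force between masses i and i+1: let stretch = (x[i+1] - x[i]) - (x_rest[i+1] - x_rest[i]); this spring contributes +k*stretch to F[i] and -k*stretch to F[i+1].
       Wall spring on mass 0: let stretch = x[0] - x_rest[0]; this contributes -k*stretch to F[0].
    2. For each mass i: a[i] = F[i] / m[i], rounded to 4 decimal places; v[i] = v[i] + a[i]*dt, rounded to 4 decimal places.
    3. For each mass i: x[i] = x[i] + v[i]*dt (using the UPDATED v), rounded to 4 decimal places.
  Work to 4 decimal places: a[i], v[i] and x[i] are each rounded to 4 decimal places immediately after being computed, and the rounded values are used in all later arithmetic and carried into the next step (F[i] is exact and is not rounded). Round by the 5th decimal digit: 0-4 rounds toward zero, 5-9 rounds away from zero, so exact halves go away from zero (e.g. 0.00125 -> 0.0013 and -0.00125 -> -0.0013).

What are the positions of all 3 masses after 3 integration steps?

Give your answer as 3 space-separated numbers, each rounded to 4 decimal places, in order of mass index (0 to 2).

Step 0: x=[3.0000 8.0000 16.0000] v=[0.0000 0.0000 0.0000]
Step 1: x=[3.1600 8.2400 15.7600] v=[0.8000 1.2000 -1.2000]
Step 2: x=[3.4736 8.6752 15.3184] v=[1.5680 2.1760 -2.2080]
Step 3: x=[3.9254 9.2257 14.7453] v=[2.2592 2.7526 -2.8653]

Answer: 3.9254 9.2257 14.7453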